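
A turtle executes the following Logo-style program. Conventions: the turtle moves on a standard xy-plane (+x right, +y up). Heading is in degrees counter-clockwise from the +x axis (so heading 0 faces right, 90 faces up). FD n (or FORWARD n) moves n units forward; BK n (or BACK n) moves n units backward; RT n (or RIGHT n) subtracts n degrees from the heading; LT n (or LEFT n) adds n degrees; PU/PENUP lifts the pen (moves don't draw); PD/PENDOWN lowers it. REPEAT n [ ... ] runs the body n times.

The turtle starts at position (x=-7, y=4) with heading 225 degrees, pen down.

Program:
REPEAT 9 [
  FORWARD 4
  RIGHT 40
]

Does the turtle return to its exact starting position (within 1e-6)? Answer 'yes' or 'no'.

Answer: yes

Derivation:
Executing turtle program step by step:
Start: pos=(-7,4), heading=225, pen down
REPEAT 9 [
  -- iteration 1/9 --
  FD 4: (-7,4) -> (-9.828,1.172) [heading=225, draw]
  RT 40: heading 225 -> 185
  -- iteration 2/9 --
  FD 4: (-9.828,1.172) -> (-13.813,0.823) [heading=185, draw]
  RT 40: heading 185 -> 145
  -- iteration 3/9 --
  FD 4: (-13.813,0.823) -> (-17.09,3.117) [heading=145, draw]
  RT 40: heading 145 -> 105
  -- iteration 4/9 --
  FD 4: (-17.09,3.117) -> (-18.125,6.981) [heading=105, draw]
  RT 40: heading 105 -> 65
  -- iteration 5/9 --
  FD 4: (-18.125,6.981) -> (-16.435,10.606) [heading=65, draw]
  RT 40: heading 65 -> 25
  -- iteration 6/9 --
  FD 4: (-16.435,10.606) -> (-12.809,12.297) [heading=25, draw]
  RT 40: heading 25 -> 345
  -- iteration 7/9 --
  FD 4: (-12.809,12.297) -> (-8.946,11.261) [heading=345, draw]
  RT 40: heading 345 -> 305
  -- iteration 8/9 --
  FD 4: (-8.946,11.261) -> (-6.651,7.985) [heading=305, draw]
  RT 40: heading 305 -> 265
  -- iteration 9/9 --
  FD 4: (-6.651,7.985) -> (-7,4) [heading=265, draw]
  RT 40: heading 265 -> 225
]
Final: pos=(-7,4), heading=225, 9 segment(s) drawn

Start position: (-7, 4)
Final position: (-7, 4)
Distance = 0; < 1e-6 -> CLOSED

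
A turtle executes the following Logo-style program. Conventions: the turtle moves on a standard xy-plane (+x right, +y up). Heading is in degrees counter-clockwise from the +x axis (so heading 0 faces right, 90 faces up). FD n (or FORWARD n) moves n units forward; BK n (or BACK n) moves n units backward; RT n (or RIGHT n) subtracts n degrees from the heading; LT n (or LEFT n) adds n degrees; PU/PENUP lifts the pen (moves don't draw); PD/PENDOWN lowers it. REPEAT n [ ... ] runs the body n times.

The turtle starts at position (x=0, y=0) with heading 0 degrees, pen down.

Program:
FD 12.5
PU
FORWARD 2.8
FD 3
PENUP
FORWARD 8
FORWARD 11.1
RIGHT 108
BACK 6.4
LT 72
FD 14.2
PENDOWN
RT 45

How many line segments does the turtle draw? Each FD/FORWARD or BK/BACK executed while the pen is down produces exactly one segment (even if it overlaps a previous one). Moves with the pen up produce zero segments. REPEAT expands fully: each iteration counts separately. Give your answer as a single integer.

Executing turtle program step by step:
Start: pos=(0,0), heading=0, pen down
FD 12.5: (0,0) -> (12.5,0) [heading=0, draw]
PU: pen up
FD 2.8: (12.5,0) -> (15.3,0) [heading=0, move]
FD 3: (15.3,0) -> (18.3,0) [heading=0, move]
PU: pen up
FD 8: (18.3,0) -> (26.3,0) [heading=0, move]
FD 11.1: (26.3,0) -> (37.4,0) [heading=0, move]
RT 108: heading 0 -> 252
BK 6.4: (37.4,0) -> (39.378,6.087) [heading=252, move]
LT 72: heading 252 -> 324
FD 14.2: (39.378,6.087) -> (50.866,-2.26) [heading=324, move]
PD: pen down
RT 45: heading 324 -> 279
Final: pos=(50.866,-2.26), heading=279, 1 segment(s) drawn
Segments drawn: 1

Answer: 1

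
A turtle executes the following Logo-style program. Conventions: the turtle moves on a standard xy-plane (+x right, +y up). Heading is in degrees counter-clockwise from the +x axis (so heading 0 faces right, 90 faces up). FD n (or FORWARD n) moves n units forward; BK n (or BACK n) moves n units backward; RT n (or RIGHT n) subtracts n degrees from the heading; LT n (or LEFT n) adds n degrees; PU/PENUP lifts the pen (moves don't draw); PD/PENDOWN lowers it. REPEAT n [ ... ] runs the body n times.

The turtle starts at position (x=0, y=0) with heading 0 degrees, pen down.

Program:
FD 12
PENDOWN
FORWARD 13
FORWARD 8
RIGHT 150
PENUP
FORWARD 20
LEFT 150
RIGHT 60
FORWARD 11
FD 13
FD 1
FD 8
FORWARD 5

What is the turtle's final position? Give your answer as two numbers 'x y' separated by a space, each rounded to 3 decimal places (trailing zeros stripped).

Answer: 34.679 -42.909

Derivation:
Executing turtle program step by step:
Start: pos=(0,0), heading=0, pen down
FD 12: (0,0) -> (12,0) [heading=0, draw]
PD: pen down
FD 13: (12,0) -> (25,0) [heading=0, draw]
FD 8: (25,0) -> (33,0) [heading=0, draw]
RT 150: heading 0 -> 210
PU: pen up
FD 20: (33,0) -> (15.679,-10) [heading=210, move]
LT 150: heading 210 -> 0
RT 60: heading 0 -> 300
FD 11: (15.679,-10) -> (21.179,-19.526) [heading=300, move]
FD 13: (21.179,-19.526) -> (27.679,-30.785) [heading=300, move]
FD 1: (27.679,-30.785) -> (28.179,-31.651) [heading=300, move]
FD 8: (28.179,-31.651) -> (32.179,-38.579) [heading=300, move]
FD 5: (32.179,-38.579) -> (34.679,-42.909) [heading=300, move]
Final: pos=(34.679,-42.909), heading=300, 3 segment(s) drawn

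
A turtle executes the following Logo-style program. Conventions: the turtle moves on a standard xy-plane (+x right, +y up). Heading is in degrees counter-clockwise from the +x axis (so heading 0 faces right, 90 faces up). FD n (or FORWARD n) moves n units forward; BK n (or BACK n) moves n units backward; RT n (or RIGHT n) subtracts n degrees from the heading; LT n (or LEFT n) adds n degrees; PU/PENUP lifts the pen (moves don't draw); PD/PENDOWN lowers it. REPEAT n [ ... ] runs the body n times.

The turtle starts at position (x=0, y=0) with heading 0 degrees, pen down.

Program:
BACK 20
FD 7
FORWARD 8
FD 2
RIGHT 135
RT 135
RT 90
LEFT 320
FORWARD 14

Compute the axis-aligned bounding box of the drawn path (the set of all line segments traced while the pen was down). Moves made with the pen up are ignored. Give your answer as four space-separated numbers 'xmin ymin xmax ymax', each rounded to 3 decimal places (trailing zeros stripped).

Executing turtle program step by step:
Start: pos=(0,0), heading=0, pen down
BK 20: (0,0) -> (-20,0) [heading=0, draw]
FD 7: (-20,0) -> (-13,0) [heading=0, draw]
FD 8: (-13,0) -> (-5,0) [heading=0, draw]
FD 2: (-5,0) -> (-3,0) [heading=0, draw]
RT 135: heading 0 -> 225
RT 135: heading 225 -> 90
RT 90: heading 90 -> 0
LT 320: heading 0 -> 320
FD 14: (-3,0) -> (7.725,-8.999) [heading=320, draw]
Final: pos=(7.725,-8.999), heading=320, 5 segment(s) drawn

Segment endpoints: x in {-20, -13, -5, -3, 0, 7.725}, y in {-8.999, 0}
xmin=-20, ymin=-8.999, xmax=7.725, ymax=0

Answer: -20 -8.999 7.725 0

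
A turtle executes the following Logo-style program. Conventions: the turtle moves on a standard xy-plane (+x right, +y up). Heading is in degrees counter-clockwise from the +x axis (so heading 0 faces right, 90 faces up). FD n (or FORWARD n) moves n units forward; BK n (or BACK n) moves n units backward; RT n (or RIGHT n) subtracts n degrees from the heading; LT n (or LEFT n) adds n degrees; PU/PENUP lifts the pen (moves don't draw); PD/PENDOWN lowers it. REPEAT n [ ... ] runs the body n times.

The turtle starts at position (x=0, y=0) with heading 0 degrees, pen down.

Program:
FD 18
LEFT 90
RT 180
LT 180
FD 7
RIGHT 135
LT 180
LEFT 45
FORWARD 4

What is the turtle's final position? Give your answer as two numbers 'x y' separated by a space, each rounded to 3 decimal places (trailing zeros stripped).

Answer: 14 7

Derivation:
Executing turtle program step by step:
Start: pos=(0,0), heading=0, pen down
FD 18: (0,0) -> (18,0) [heading=0, draw]
LT 90: heading 0 -> 90
RT 180: heading 90 -> 270
LT 180: heading 270 -> 90
FD 7: (18,0) -> (18,7) [heading=90, draw]
RT 135: heading 90 -> 315
LT 180: heading 315 -> 135
LT 45: heading 135 -> 180
FD 4: (18,7) -> (14,7) [heading=180, draw]
Final: pos=(14,7), heading=180, 3 segment(s) drawn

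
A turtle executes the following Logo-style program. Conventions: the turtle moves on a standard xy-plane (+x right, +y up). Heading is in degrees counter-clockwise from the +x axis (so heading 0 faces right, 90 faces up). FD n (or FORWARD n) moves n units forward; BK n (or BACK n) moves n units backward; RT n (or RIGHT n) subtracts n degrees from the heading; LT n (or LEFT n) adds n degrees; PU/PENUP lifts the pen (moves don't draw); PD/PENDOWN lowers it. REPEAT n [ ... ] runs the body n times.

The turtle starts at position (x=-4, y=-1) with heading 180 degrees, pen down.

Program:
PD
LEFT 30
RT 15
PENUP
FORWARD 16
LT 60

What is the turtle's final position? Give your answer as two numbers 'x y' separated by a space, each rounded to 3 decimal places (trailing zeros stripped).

Executing turtle program step by step:
Start: pos=(-4,-1), heading=180, pen down
PD: pen down
LT 30: heading 180 -> 210
RT 15: heading 210 -> 195
PU: pen up
FD 16: (-4,-1) -> (-19.455,-5.141) [heading=195, move]
LT 60: heading 195 -> 255
Final: pos=(-19.455,-5.141), heading=255, 0 segment(s) drawn

Answer: -19.455 -5.141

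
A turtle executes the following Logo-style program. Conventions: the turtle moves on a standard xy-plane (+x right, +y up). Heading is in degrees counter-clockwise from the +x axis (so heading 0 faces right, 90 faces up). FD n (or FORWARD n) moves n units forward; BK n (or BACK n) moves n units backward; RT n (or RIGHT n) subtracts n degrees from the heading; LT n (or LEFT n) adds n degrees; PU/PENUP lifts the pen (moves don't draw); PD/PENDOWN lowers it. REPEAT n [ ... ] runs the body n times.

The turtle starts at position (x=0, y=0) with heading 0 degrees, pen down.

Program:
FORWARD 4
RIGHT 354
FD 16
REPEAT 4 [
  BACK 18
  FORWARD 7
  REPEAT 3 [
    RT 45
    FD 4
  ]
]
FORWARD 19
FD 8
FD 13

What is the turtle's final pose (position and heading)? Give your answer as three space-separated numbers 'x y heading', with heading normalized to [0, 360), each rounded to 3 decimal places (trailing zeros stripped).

Answer: -34.253 -9.149 186

Derivation:
Executing turtle program step by step:
Start: pos=(0,0), heading=0, pen down
FD 4: (0,0) -> (4,0) [heading=0, draw]
RT 354: heading 0 -> 6
FD 16: (4,0) -> (19.912,1.672) [heading=6, draw]
REPEAT 4 [
  -- iteration 1/4 --
  BK 18: (19.912,1.672) -> (2.011,-0.209) [heading=6, draw]
  FD 7: (2.011,-0.209) -> (8.973,0.523) [heading=6, draw]
  REPEAT 3 [
    -- iteration 1/3 --
    RT 45: heading 6 -> 321
    FD 4: (8.973,0.523) -> (12.081,-1.995) [heading=321, draw]
    -- iteration 2/3 --
    RT 45: heading 321 -> 276
    FD 4: (12.081,-1.995) -> (12.499,-5.973) [heading=276, draw]
    -- iteration 3/3 --
    RT 45: heading 276 -> 231
    FD 4: (12.499,-5.973) -> (9.982,-9.081) [heading=231, draw]
  ]
  -- iteration 2/4 --
  BK 18: (9.982,-9.081) -> (21.31,4.907) [heading=231, draw]
  FD 7: (21.31,4.907) -> (16.905,-0.533) [heading=231, draw]
  REPEAT 3 [
    -- iteration 1/3 --
    RT 45: heading 231 -> 186
    FD 4: (16.905,-0.533) -> (12.926,-0.951) [heading=186, draw]
    -- iteration 2/3 --
    RT 45: heading 186 -> 141
    FD 4: (12.926,-0.951) -> (9.818,1.566) [heading=141, draw]
    -- iteration 3/3 --
    RT 45: heading 141 -> 96
    FD 4: (9.818,1.566) -> (9.4,5.545) [heading=96, draw]
  ]
  -- iteration 3/4 --
  BK 18: (9.4,5.545) -> (11.281,-12.357) [heading=96, draw]
  FD 7: (11.281,-12.357) -> (10.55,-5.395) [heading=96, draw]
  REPEAT 3 [
    -- iteration 1/3 --
    RT 45: heading 96 -> 51
    FD 4: (10.55,-5.395) -> (13.067,-2.287) [heading=51, draw]
    -- iteration 2/3 --
    RT 45: heading 51 -> 6
    FD 4: (13.067,-2.287) -> (17.045,-1.868) [heading=6, draw]
    -- iteration 3/3 --
    RT 45: heading 6 -> 321
    FD 4: (17.045,-1.868) -> (20.154,-4.386) [heading=321, draw]
  ]
  -- iteration 4/4 --
  BK 18: (20.154,-4.386) -> (6.165,6.942) [heading=321, draw]
  FD 7: (6.165,6.942) -> (11.605,2.537) [heading=321, draw]
  REPEAT 3 [
    -- iteration 1/3 --
    RT 45: heading 321 -> 276
    FD 4: (11.605,2.537) -> (12.023,-1.441) [heading=276, draw]
    -- iteration 2/3 --
    RT 45: heading 276 -> 231
    FD 4: (12.023,-1.441) -> (9.506,-4.55) [heading=231, draw]
    -- iteration 3/3 --
    RT 45: heading 231 -> 186
    FD 4: (9.506,-4.55) -> (5.528,-4.968) [heading=186, draw]
  ]
]
FD 19: (5.528,-4.968) -> (-13.368,-6.954) [heading=186, draw]
FD 8: (-13.368,-6.954) -> (-21.324,-7.79) [heading=186, draw]
FD 13: (-21.324,-7.79) -> (-34.253,-9.149) [heading=186, draw]
Final: pos=(-34.253,-9.149), heading=186, 25 segment(s) drawn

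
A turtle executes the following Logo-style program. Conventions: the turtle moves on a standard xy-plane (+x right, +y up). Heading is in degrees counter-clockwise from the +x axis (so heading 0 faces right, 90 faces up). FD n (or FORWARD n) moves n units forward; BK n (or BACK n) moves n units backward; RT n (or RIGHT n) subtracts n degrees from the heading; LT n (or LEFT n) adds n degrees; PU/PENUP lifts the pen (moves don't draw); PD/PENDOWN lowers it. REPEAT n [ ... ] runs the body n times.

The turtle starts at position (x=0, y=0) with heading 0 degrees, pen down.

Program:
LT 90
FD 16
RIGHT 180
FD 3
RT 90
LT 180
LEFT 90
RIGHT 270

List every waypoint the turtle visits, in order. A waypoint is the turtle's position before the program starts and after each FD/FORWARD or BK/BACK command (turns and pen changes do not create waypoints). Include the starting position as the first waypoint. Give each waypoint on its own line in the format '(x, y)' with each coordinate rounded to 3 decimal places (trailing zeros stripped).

Answer: (0, 0)
(0, 16)
(0, 13)

Derivation:
Executing turtle program step by step:
Start: pos=(0,0), heading=0, pen down
LT 90: heading 0 -> 90
FD 16: (0,0) -> (0,16) [heading=90, draw]
RT 180: heading 90 -> 270
FD 3: (0,16) -> (0,13) [heading=270, draw]
RT 90: heading 270 -> 180
LT 180: heading 180 -> 0
LT 90: heading 0 -> 90
RT 270: heading 90 -> 180
Final: pos=(0,13), heading=180, 2 segment(s) drawn
Waypoints (3 total):
(0, 0)
(0, 16)
(0, 13)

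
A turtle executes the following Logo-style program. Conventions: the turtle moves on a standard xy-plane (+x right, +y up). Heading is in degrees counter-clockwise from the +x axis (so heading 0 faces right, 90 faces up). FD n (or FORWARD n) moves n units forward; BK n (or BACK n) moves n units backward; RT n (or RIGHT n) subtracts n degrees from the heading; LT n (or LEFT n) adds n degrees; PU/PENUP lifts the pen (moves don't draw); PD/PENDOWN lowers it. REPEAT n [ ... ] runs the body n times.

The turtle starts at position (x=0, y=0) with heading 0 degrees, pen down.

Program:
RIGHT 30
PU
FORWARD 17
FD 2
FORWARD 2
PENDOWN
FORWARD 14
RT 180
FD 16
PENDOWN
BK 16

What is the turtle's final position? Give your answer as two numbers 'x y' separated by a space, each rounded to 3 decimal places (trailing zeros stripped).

Answer: 30.311 -17.5

Derivation:
Executing turtle program step by step:
Start: pos=(0,0), heading=0, pen down
RT 30: heading 0 -> 330
PU: pen up
FD 17: (0,0) -> (14.722,-8.5) [heading=330, move]
FD 2: (14.722,-8.5) -> (16.454,-9.5) [heading=330, move]
FD 2: (16.454,-9.5) -> (18.187,-10.5) [heading=330, move]
PD: pen down
FD 14: (18.187,-10.5) -> (30.311,-17.5) [heading=330, draw]
RT 180: heading 330 -> 150
FD 16: (30.311,-17.5) -> (16.454,-9.5) [heading=150, draw]
PD: pen down
BK 16: (16.454,-9.5) -> (30.311,-17.5) [heading=150, draw]
Final: pos=(30.311,-17.5), heading=150, 3 segment(s) drawn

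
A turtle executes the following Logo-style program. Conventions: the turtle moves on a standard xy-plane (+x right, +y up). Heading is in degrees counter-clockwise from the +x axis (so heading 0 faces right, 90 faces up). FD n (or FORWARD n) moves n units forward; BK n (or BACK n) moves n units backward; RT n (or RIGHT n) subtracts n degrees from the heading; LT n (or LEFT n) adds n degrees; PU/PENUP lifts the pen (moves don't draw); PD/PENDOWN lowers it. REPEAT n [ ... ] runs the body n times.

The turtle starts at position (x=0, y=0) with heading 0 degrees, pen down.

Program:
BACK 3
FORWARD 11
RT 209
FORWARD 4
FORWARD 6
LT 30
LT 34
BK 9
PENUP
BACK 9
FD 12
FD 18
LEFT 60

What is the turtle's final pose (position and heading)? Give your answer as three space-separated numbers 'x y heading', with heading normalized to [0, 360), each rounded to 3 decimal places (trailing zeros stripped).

Executing turtle program step by step:
Start: pos=(0,0), heading=0, pen down
BK 3: (0,0) -> (-3,0) [heading=0, draw]
FD 11: (-3,0) -> (8,0) [heading=0, draw]
RT 209: heading 0 -> 151
FD 4: (8,0) -> (4.502,1.939) [heading=151, draw]
FD 6: (4.502,1.939) -> (-0.746,4.848) [heading=151, draw]
LT 30: heading 151 -> 181
LT 34: heading 181 -> 215
BK 9: (-0.746,4.848) -> (6.626,10.01) [heading=215, draw]
PU: pen up
BK 9: (6.626,10.01) -> (13.999,15.172) [heading=215, move]
FD 12: (13.999,15.172) -> (4.169,8.29) [heading=215, move]
FD 18: (4.169,8.29) -> (-10.576,-2.035) [heading=215, move]
LT 60: heading 215 -> 275
Final: pos=(-10.576,-2.035), heading=275, 5 segment(s) drawn

Answer: -10.576 -2.035 275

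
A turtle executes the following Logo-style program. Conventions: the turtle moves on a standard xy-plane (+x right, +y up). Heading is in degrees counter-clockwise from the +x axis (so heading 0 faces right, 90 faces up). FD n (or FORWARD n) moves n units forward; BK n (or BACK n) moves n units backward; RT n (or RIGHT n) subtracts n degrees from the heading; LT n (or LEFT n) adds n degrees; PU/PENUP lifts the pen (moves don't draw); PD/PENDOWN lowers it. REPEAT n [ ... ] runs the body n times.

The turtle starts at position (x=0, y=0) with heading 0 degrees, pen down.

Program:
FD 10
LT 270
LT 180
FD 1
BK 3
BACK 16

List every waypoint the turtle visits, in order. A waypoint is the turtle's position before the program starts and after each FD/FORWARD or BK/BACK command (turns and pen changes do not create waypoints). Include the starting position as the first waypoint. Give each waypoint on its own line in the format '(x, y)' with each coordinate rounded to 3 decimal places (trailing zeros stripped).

Executing turtle program step by step:
Start: pos=(0,0), heading=0, pen down
FD 10: (0,0) -> (10,0) [heading=0, draw]
LT 270: heading 0 -> 270
LT 180: heading 270 -> 90
FD 1: (10,0) -> (10,1) [heading=90, draw]
BK 3: (10,1) -> (10,-2) [heading=90, draw]
BK 16: (10,-2) -> (10,-18) [heading=90, draw]
Final: pos=(10,-18), heading=90, 4 segment(s) drawn
Waypoints (5 total):
(0, 0)
(10, 0)
(10, 1)
(10, -2)
(10, -18)

Answer: (0, 0)
(10, 0)
(10, 1)
(10, -2)
(10, -18)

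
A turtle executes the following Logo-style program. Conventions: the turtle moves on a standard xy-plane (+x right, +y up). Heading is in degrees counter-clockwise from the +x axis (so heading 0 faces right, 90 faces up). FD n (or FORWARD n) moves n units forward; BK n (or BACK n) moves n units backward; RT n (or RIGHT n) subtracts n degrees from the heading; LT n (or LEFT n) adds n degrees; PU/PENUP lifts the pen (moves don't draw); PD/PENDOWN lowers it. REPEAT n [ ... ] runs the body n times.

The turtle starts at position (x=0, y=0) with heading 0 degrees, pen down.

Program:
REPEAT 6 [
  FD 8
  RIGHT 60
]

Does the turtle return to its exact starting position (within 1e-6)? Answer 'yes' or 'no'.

Executing turtle program step by step:
Start: pos=(0,0), heading=0, pen down
REPEAT 6 [
  -- iteration 1/6 --
  FD 8: (0,0) -> (8,0) [heading=0, draw]
  RT 60: heading 0 -> 300
  -- iteration 2/6 --
  FD 8: (8,0) -> (12,-6.928) [heading=300, draw]
  RT 60: heading 300 -> 240
  -- iteration 3/6 --
  FD 8: (12,-6.928) -> (8,-13.856) [heading=240, draw]
  RT 60: heading 240 -> 180
  -- iteration 4/6 --
  FD 8: (8,-13.856) -> (0,-13.856) [heading=180, draw]
  RT 60: heading 180 -> 120
  -- iteration 5/6 --
  FD 8: (0,-13.856) -> (-4,-6.928) [heading=120, draw]
  RT 60: heading 120 -> 60
  -- iteration 6/6 --
  FD 8: (-4,-6.928) -> (0,0) [heading=60, draw]
  RT 60: heading 60 -> 0
]
Final: pos=(0,0), heading=0, 6 segment(s) drawn

Start position: (0, 0)
Final position: (0, 0)
Distance = 0; < 1e-6 -> CLOSED

Answer: yes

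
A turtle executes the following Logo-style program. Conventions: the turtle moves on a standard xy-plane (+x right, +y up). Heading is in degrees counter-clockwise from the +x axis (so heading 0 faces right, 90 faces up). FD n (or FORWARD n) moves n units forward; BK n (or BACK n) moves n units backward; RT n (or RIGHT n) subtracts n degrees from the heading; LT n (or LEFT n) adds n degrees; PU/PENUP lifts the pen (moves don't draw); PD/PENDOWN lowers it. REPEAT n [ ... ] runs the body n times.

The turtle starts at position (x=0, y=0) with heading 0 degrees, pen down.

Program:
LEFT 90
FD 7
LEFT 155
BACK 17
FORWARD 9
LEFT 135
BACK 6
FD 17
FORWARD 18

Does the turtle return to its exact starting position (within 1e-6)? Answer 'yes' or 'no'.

Answer: no

Derivation:
Executing turtle program step by step:
Start: pos=(0,0), heading=0, pen down
LT 90: heading 0 -> 90
FD 7: (0,0) -> (0,7) [heading=90, draw]
LT 155: heading 90 -> 245
BK 17: (0,7) -> (7.185,22.407) [heading=245, draw]
FD 9: (7.185,22.407) -> (3.381,14.25) [heading=245, draw]
LT 135: heading 245 -> 20
BK 6: (3.381,14.25) -> (-2.257,12.198) [heading=20, draw]
FD 17: (-2.257,12.198) -> (13.718,18.013) [heading=20, draw]
FD 18: (13.718,18.013) -> (30.632,24.169) [heading=20, draw]
Final: pos=(30.632,24.169), heading=20, 6 segment(s) drawn

Start position: (0, 0)
Final position: (30.632, 24.169)
Distance = 39.019; >= 1e-6 -> NOT closed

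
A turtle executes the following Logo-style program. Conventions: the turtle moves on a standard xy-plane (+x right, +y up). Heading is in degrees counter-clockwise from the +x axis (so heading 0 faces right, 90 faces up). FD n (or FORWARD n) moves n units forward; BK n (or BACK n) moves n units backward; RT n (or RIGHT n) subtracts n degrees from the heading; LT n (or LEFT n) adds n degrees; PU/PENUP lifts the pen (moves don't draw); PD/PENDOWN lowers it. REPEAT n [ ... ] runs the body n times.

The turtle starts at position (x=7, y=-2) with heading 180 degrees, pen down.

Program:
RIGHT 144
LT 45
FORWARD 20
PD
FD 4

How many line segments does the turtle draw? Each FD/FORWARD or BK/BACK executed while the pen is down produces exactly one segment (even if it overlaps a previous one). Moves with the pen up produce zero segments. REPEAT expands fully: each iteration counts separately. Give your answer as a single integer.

Answer: 2

Derivation:
Executing turtle program step by step:
Start: pos=(7,-2), heading=180, pen down
RT 144: heading 180 -> 36
LT 45: heading 36 -> 81
FD 20: (7,-2) -> (10.129,17.754) [heading=81, draw]
PD: pen down
FD 4: (10.129,17.754) -> (10.754,21.705) [heading=81, draw]
Final: pos=(10.754,21.705), heading=81, 2 segment(s) drawn
Segments drawn: 2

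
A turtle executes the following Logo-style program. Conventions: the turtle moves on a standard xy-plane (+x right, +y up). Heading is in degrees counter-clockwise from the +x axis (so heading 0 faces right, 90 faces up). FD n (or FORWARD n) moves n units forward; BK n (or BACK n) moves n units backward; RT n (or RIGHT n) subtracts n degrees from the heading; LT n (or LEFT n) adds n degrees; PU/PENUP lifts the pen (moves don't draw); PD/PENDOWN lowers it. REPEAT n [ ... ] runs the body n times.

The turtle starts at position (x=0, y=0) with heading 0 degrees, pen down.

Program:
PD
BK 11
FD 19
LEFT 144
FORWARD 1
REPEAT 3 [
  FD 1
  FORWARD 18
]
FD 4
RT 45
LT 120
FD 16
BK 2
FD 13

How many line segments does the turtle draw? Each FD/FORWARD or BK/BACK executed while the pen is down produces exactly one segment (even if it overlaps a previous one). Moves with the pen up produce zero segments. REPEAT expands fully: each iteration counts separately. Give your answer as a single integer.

Answer: 13

Derivation:
Executing turtle program step by step:
Start: pos=(0,0), heading=0, pen down
PD: pen down
BK 11: (0,0) -> (-11,0) [heading=0, draw]
FD 19: (-11,0) -> (8,0) [heading=0, draw]
LT 144: heading 0 -> 144
FD 1: (8,0) -> (7.191,0.588) [heading=144, draw]
REPEAT 3 [
  -- iteration 1/3 --
  FD 1: (7.191,0.588) -> (6.382,1.176) [heading=144, draw]
  FD 18: (6.382,1.176) -> (-8.18,11.756) [heading=144, draw]
  -- iteration 2/3 --
  FD 1: (-8.18,11.756) -> (-8.989,12.343) [heading=144, draw]
  FD 18: (-8.989,12.343) -> (-23.552,22.924) [heading=144, draw]
  -- iteration 3/3 --
  FD 1: (-23.552,22.924) -> (-24.361,23.511) [heading=144, draw]
  FD 18: (-24.361,23.511) -> (-38.923,34.092) [heading=144, draw]
]
FD 4: (-38.923,34.092) -> (-42.159,36.443) [heading=144, draw]
RT 45: heading 144 -> 99
LT 120: heading 99 -> 219
FD 16: (-42.159,36.443) -> (-54.593,26.374) [heading=219, draw]
BK 2: (-54.593,26.374) -> (-53.039,27.632) [heading=219, draw]
FD 13: (-53.039,27.632) -> (-63.142,19.451) [heading=219, draw]
Final: pos=(-63.142,19.451), heading=219, 13 segment(s) drawn
Segments drawn: 13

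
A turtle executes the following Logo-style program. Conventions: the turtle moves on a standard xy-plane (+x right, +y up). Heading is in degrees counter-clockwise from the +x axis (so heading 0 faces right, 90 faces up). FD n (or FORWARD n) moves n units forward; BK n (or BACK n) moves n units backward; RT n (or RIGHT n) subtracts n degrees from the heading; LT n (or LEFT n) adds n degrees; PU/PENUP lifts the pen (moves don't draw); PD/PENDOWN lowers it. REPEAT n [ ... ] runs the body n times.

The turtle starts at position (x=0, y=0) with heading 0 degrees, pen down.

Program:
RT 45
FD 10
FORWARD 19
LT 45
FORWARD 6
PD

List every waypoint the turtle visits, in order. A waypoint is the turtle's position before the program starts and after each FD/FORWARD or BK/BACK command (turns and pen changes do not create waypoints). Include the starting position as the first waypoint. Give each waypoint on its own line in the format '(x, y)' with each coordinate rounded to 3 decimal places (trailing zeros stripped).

Executing turtle program step by step:
Start: pos=(0,0), heading=0, pen down
RT 45: heading 0 -> 315
FD 10: (0,0) -> (7.071,-7.071) [heading=315, draw]
FD 19: (7.071,-7.071) -> (20.506,-20.506) [heading=315, draw]
LT 45: heading 315 -> 0
FD 6: (20.506,-20.506) -> (26.506,-20.506) [heading=0, draw]
PD: pen down
Final: pos=(26.506,-20.506), heading=0, 3 segment(s) drawn
Waypoints (4 total):
(0, 0)
(7.071, -7.071)
(20.506, -20.506)
(26.506, -20.506)

Answer: (0, 0)
(7.071, -7.071)
(20.506, -20.506)
(26.506, -20.506)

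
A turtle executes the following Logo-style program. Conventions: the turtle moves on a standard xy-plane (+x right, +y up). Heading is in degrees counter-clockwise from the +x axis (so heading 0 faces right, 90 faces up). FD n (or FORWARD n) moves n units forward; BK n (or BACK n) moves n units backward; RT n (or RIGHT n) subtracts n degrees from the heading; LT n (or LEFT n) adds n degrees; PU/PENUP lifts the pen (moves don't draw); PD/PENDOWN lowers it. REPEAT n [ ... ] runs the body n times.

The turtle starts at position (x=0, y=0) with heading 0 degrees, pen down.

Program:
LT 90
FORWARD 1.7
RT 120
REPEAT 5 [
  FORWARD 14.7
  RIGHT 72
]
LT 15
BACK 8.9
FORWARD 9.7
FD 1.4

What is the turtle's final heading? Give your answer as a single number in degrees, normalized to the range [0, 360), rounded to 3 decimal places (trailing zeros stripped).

Answer: 345

Derivation:
Executing turtle program step by step:
Start: pos=(0,0), heading=0, pen down
LT 90: heading 0 -> 90
FD 1.7: (0,0) -> (0,1.7) [heading=90, draw]
RT 120: heading 90 -> 330
REPEAT 5 [
  -- iteration 1/5 --
  FD 14.7: (0,1.7) -> (12.731,-5.65) [heading=330, draw]
  RT 72: heading 330 -> 258
  -- iteration 2/5 --
  FD 14.7: (12.731,-5.65) -> (9.674,-20.029) [heading=258, draw]
  RT 72: heading 258 -> 186
  -- iteration 3/5 --
  FD 14.7: (9.674,-20.029) -> (-4.945,-21.565) [heading=186, draw]
  RT 72: heading 186 -> 114
  -- iteration 4/5 --
  FD 14.7: (-4.945,-21.565) -> (-10.924,-8.136) [heading=114, draw]
  RT 72: heading 114 -> 42
  -- iteration 5/5 --
  FD 14.7: (-10.924,-8.136) -> (0,1.7) [heading=42, draw]
  RT 72: heading 42 -> 330
]
LT 15: heading 330 -> 345
BK 8.9: (0,1.7) -> (-8.597,4.003) [heading=345, draw]
FD 9.7: (-8.597,4.003) -> (0.773,1.493) [heading=345, draw]
FD 1.4: (0.773,1.493) -> (2.125,1.131) [heading=345, draw]
Final: pos=(2.125,1.131), heading=345, 9 segment(s) drawn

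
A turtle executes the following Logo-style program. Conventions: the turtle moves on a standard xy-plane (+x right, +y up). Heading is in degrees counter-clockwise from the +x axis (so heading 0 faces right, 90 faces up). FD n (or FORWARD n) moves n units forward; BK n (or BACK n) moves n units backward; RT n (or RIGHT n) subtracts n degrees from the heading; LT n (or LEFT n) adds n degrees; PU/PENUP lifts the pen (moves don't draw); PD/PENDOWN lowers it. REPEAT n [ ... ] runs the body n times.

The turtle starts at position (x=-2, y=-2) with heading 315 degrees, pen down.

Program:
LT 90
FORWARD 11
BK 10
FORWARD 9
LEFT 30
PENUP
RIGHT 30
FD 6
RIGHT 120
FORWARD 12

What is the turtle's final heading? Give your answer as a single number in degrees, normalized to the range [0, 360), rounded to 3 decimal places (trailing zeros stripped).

Executing turtle program step by step:
Start: pos=(-2,-2), heading=315, pen down
LT 90: heading 315 -> 45
FD 11: (-2,-2) -> (5.778,5.778) [heading=45, draw]
BK 10: (5.778,5.778) -> (-1.293,-1.293) [heading=45, draw]
FD 9: (-1.293,-1.293) -> (5.071,5.071) [heading=45, draw]
LT 30: heading 45 -> 75
PU: pen up
RT 30: heading 75 -> 45
FD 6: (5.071,5.071) -> (9.314,9.314) [heading=45, move]
RT 120: heading 45 -> 285
FD 12: (9.314,9.314) -> (12.42,-2.277) [heading=285, move]
Final: pos=(12.42,-2.277), heading=285, 3 segment(s) drawn

Answer: 285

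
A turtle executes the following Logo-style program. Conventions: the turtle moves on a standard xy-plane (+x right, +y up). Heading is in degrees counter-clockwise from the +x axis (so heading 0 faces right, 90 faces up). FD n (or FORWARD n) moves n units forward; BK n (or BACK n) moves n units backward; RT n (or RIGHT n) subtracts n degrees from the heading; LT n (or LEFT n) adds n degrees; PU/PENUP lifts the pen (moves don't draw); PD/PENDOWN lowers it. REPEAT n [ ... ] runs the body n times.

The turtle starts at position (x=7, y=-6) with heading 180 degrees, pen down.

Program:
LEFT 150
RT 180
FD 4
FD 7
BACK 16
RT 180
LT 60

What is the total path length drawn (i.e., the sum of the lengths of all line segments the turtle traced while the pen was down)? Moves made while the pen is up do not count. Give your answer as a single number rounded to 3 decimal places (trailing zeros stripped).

Answer: 27

Derivation:
Executing turtle program step by step:
Start: pos=(7,-6), heading=180, pen down
LT 150: heading 180 -> 330
RT 180: heading 330 -> 150
FD 4: (7,-6) -> (3.536,-4) [heading=150, draw]
FD 7: (3.536,-4) -> (-2.526,-0.5) [heading=150, draw]
BK 16: (-2.526,-0.5) -> (11.33,-8.5) [heading=150, draw]
RT 180: heading 150 -> 330
LT 60: heading 330 -> 30
Final: pos=(11.33,-8.5), heading=30, 3 segment(s) drawn

Segment lengths:
  seg 1: (7,-6) -> (3.536,-4), length = 4
  seg 2: (3.536,-4) -> (-2.526,-0.5), length = 7
  seg 3: (-2.526,-0.5) -> (11.33,-8.5), length = 16
Total = 27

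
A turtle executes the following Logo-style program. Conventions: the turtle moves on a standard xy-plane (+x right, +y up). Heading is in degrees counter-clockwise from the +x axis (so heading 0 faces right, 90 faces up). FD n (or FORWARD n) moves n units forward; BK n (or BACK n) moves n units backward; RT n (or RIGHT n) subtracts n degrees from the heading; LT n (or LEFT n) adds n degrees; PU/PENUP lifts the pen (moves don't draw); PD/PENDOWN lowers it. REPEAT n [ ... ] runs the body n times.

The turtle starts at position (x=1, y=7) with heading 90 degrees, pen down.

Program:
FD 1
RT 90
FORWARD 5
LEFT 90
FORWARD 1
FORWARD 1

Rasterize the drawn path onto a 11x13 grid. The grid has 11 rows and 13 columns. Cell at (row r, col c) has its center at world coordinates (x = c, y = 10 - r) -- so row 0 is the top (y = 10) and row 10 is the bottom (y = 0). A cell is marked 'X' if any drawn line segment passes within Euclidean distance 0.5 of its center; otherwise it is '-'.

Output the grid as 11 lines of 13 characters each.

Segment 0: (1,7) -> (1,8)
Segment 1: (1,8) -> (6,8)
Segment 2: (6,8) -> (6,9)
Segment 3: (6,9) -> (6,10)

Answer: ------X------
------X------
-XXXXXX------
-X-----------
-------------
-------------
-------------
-------------
-------------
-------------
-------------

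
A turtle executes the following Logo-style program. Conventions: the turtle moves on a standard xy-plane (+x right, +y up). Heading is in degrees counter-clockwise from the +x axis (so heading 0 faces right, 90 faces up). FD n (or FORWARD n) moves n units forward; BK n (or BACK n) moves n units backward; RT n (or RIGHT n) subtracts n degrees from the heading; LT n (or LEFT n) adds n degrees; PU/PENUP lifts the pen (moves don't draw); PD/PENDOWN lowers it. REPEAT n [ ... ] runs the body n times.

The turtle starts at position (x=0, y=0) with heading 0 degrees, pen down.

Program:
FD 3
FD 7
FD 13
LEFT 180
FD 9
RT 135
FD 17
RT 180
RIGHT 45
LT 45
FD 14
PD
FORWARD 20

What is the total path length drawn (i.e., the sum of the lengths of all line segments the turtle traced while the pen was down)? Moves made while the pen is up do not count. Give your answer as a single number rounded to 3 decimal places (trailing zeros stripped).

Answer: 83

Derivation:
Executing turtle program step by step:
Start: pos=(0,0), heading=0, pen down
FD 3: (0,0) -> (3,0) [heading=0, draw]
FD 7: (3,0) -> (10,0) [heading=0, draw]
FD 13: (10,0) -> (23,0) [heading=0, draw]
LT 180: heading 0 -> 180
FD 9: (23,0) -> (14,0) [heading=180, draw]
RT 135: heading 180 -> 45
FD 17: (14,0) -> (26.021,12.021) [heading=45, draw]
RT 180: heading 45 -> 225
RT 45: heading 225 -> 180
LT 45: heading 180 -> 225
FD 14: (26.021,12.021) -> (16.121,2.121) [heading=225, draw]
PD: pen down
FD 20: (16.121,2.121) -> (1.979,-12.021) [heading=225, draw]
Final: pos=(1.979,-12.021), heading=225, 7 segment(s) drawn

Segment lengths:
  seg 1: (0,0) -> (3,0), length = 3
  seg 2: (3,0) -> (10,0), length = 7
  seg 3: (10,0) -> (23,0), length = 13
  seg 4: (23,0) -> (14,0), length = 9
  seg 5: (14,0) -> (26.021,12.021), length = 17
  seg 6: (26.021,12.021) -> (16.121,2.121), length = 14
  seg 7: (16.121,2.121) -> (1.979,-12.021), length = 20
Total = 83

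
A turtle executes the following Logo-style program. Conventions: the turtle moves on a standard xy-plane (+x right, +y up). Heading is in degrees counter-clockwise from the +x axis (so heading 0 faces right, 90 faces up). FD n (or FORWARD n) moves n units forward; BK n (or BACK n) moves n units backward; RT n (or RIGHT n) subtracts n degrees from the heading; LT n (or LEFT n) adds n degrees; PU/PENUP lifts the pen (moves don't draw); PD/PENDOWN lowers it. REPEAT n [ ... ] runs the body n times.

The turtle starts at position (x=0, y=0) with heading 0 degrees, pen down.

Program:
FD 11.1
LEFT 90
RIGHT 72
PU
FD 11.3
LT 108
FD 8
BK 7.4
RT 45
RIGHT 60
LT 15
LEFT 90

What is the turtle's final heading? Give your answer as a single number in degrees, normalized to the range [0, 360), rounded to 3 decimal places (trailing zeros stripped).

Executing turtle program step by step:
Start: pos=(0,0), heading=0, pen down
FD 11.1: (0,0) -> (11.1,0) [heading=0, draw]
LT 90: heading 0 -> 90
RT 72: heading 90 -> 18
PU: pen up
FD 11.3: (11.1,0) -> (21.847,3.492) [heading=18, move]
LT 108: heading 18 -> 126
FD 8: (21.847,3.492) -> (17.145,9.964) [heading=126, move]
BK 7.4: (17.145,9.964) -> (21.494,3.977) [heading=126, move]
RT 45: heading 126 -> 81
RT 60: heading 81 -> 21
LT 15: heading 21 -> 36
LT 90: heading 36 -> 126
Final: pos=(21.494,3.977), heading=126, 1 segment(s) drawn

Answer: 126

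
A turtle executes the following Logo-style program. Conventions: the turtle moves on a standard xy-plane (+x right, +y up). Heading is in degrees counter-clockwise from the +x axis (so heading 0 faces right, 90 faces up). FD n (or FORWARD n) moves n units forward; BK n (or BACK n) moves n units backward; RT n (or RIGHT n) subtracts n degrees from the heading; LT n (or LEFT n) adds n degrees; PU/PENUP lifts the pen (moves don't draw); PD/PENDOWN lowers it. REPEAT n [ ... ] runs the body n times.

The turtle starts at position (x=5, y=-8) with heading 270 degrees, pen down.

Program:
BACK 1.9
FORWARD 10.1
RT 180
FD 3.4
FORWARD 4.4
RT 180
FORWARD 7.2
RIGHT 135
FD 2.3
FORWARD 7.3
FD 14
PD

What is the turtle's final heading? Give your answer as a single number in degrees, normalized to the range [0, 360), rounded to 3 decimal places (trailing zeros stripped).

Answer: 135

Derivation:
Executing turtle program step by step:
Start: pos=(5,-8), heading=270, pen down
BK 1.9: (5,-8) -> (5,-6.1) [heading=270, draw]
FD 10.1: (5,-6.1) -> (5,-16.2) [heading=270, draw]
RT 180: heading 270 -> 90
FD 3.4: (5,-16.2) -> (5,-12.8) [heading=90, draw]
FD 4.4: (5,-12.8) -> (5,-8.4) [heading=90, draw]
RT 180: heading 90 -> 270
FD 7.2: (5,-8.4) -> (5,-15.6) [heading=270, draw]
RT 135: heading 270 -> 135
FD 2.3: (5,-15.6) -> (3.374,-13.974) [heading=135, draw]
FD 7.3: (3.374,-13.974) -> (-1.788,-8.812) [heading=135, draw]
FD 14: (-1.788,-8.812) -> (-11.688,1.088) [heading=135, draw]
PD: pen down
Final: pos=(-11.688,1.088), heading=135, 8 segment(s) drawn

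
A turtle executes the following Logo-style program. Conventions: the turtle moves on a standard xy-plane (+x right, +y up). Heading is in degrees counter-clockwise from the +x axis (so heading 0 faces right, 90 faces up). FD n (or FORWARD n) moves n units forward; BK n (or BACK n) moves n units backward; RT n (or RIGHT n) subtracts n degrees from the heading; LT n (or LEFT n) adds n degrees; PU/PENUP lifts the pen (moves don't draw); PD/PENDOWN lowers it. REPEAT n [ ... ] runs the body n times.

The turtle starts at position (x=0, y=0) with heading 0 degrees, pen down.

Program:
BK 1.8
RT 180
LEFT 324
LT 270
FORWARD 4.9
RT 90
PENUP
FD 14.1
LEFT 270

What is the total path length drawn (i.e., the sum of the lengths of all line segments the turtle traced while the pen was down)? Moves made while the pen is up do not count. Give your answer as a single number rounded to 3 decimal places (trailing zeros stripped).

Executing turtle program step by step:
Start: pos=(0,0), heading=0, pen down
BK 1.8: (0,0) -> (-1.8,0) [heading=0, draw]
RT 180: heading 0 -> 180
LT 324: heading 180 -> 144
LT 270: heading 144 -> 54
FD 4.9: (-1.8,0) -> (1.08,3.964) [heading=54, draw]
RT 90: heading 54 -> 324
PU: pen up
FD 14.1: (1.08,3.964) -> (12.487,-4.324) [heading=324, move]
LT 270: heading 324 -> 234
Final: pos=(12.487,-4.324), heading=234, 2 segment(s) drawn

Segment lengths:
  seg 1: (0,0) -> (-1.8,0), length = 1.8
  seg 2: (-1.8,0) -> (1.08,3.964), length = 4.9
Total = 6.7

Answer: 6.7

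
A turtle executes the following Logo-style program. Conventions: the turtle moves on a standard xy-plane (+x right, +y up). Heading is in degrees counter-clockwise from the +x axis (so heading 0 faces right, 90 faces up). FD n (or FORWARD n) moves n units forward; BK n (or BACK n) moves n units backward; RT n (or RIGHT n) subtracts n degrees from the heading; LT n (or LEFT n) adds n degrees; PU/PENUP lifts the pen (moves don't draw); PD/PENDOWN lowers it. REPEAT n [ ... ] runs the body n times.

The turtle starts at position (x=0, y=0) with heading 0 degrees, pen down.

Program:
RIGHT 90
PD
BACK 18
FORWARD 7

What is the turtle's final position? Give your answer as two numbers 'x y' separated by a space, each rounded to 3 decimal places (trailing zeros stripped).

Answer: 0 11

Derivation:
Executing turtle program step by step:
Start: pos=(0,0), heading=0, pen down
RT 90: heading 0 -> 270
PD: pen down
BK 18: (0,0) -> (0,18) [heading=270, draw]
FD 7: (0,18) -> (0,11) [heading=270, draw]
Final: pos=(0,11), heading=270, 2 segment(s) drawn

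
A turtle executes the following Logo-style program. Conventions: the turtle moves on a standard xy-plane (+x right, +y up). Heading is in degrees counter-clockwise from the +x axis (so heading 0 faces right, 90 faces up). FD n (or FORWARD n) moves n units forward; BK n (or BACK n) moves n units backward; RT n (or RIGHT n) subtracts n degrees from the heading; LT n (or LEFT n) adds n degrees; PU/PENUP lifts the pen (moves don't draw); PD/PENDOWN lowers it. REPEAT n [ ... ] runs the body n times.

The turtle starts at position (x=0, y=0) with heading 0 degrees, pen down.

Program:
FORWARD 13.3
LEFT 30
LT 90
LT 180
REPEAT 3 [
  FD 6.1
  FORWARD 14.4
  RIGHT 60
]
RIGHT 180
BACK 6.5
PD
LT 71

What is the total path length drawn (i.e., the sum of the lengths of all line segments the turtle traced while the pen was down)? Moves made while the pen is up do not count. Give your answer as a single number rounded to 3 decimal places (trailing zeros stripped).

Executing turtle program step by step:
Start: pos=(0,0), heading=0, pen down
FD 13.3: (0,0) -> (13.3,0) [heading=0, draw]
LT 30: heading 0 -> 30
LT 90: heading 30 -> 120
LT 180: heading 120 -> 300
REPEAT 3 [
  -- iteration 1/3 --
  FD 6.1: (13.3,0) -> (16.35,-5.283) [heading=300, draw]
  FD 14.4: (16.35,-5.283) -> (23.55,-17.754) [heading=300, draw]
  RT 60: heading 300 -> 240
  -- iteration 2/3 --
  FD 6.1: (23.55,-17.754) -> (20.5,-23.036) [heading=240, draw]
  FD 14.4: (20.5,-23.036) -> (13.3,-35.507) [heading=240, draw]
  RT 60: heading 240 -> 180
  -- iteration 3/3 --
  FD 6.1: (13.3,-35.507) -> (7.2,-35.507) [heading=180, draw]
  FD 14.4: (7.2,-35.507) -> (-7.2,-35.507) [heading=180, draw]
  RT 60: heading 180 -> 120
]
RT 180: heading 120 -> 300
BK 6.5: (-7.2,-35.507) -> (-10.45,-29.878) [heading=300, draw]
PD: pen down
LT 71: heading 300 -> 11
Final: pos=(-10.45,-29.878), heading=11, 8 segment(s) drawn

Segment lengths:
  seg 1: (0,0) -> (13.3,0), length = 13.3
  seg 2: (13.3,0) -> (16.35,-5.283), length = 6.1
  seg 3: (16.35,-5.283) -> (23.55,-17.754), length = 14.4
  seg 4: (23.55,-17.754) -> (20.5,-23.036), length = 6.1
  seg 5: (20.5,-23.036) -> (13.3,-35.507), length = 14.4
  seg 6: (13.3,-35.507) -> (7.2,-35.507), length = 6.1
  seg 7: (7.2,-35.507) -> (-7.2,-35.507), length = 14.4
  seg 8: (-7.2,-35.507) -> (-10.45,-29.878), length = 6.5
Total = 81.3

Answer: 81.3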